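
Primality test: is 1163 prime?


Check divisors up to sqrt(1163) = 34.1028
No divisors found.
1163 is prime.

Yes, 1163 is prime


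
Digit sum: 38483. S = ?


3 + 8 + 4 + 8 + 3 = 26


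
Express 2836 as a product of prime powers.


2836 / 2 = 1418
1418 / 2 = 709
709 / 709 = 1
2836 = 2^2 × 709


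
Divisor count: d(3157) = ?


3157 = 7^1 × 11^1 × 41^1
d(3157) = (1+1) × (1+1) × (1+1) = 8

8 divisors


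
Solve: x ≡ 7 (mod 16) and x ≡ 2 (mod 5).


M = 16*5 = 80
M1 = M/16 = 5, M2 = M/5 = 16
M1^(-1) mod 16 = 13, M2^(-1) mod 5 = 1
x = 7*5*13 + 2*16*1 = 487
487 mod 80 = 7
Check: 7 mod 16 = 7 ✓, 7 mod 5 = 2 ✓

x ≡ 7 (mod 80)


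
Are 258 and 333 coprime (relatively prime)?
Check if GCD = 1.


Euclidean algorithm:
333 = 1 * 258 + 75
258 = 3 * 75 + 33
75 = 2 * 33 + 9
33 = 3 * 9 + 6
9 = 1 * 6 + 3
6 = 2 * 3 + 0
GCD(258, 333) = 3

No, not coprime (GCD = 3)


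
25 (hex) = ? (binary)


25 (base 16) = 37 (decimal)
37 (decimal) = 100101 (base 2)


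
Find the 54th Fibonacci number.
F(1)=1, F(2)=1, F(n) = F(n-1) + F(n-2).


Sequence: 1, 1, 2, 3, 5, 8, 13, 21, 34, 55, 89, 144, 233, 377, 610, 987, 1597, 2584, 4181, 6765, 10946, 17711, 28657, 46368, 75025, 121393, 196418, 317811, 514229, 832040, 1346269, 2178309, 3524578, 5702887, 9227465, 14930352, 24157817, 39088169, 63245986, 102334155, 165580141, 267914296, 433494437, 701408733, 1134903170, 1836311903, 2971215073, 4807526976, 7778742049, 12586269025, 20365011074, 32951280099, 53316291173, 86267571272
F(54) = 86267571272


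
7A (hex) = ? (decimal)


7A (base 16) = 122 (decimal)
122 (decimal) = 122 (base 10)


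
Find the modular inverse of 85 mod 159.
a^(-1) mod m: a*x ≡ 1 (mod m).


Use the extended Euclidean algorithm on (159, 85); each row r = 159*s + 85*t:
r=159, s=1, t=0
r=85, s=0, t=1
q=1: r=74, s=1, t=-1   [159*(1) + 85*(-1) = 74]
q=1: r=11, s=-1, t=2   [159*(-1) + 85*(2) = 11]
q=6: r=8, s=7, t=-13   [159*(7) + 85*(-13) = 8]
q=1: r=3, s=-8, t=15   [159*(-8) + 85*(15) = 3]
q=2: r=2, s=23, t=-43   [159*(23) + 85*(-43) = 2]
q=1: r=1, s=-31, t=58   [159*(-31) + 85*(58) = 1]
q=2: r=0, s=85, t=-159   [159*(85) + 85*(-159) = 0]
GCD = 1 with t = 58, so 85*(58) ≡ 1 (mod 159)
Inverse = 58 mod 159 = 58
Check: 85 * 58 = 4930 ≡ 1 (mod 159)

85^(-1) ≡ 58 (mod 159)


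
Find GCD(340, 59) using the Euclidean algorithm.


340 = 5 * 59 + 45
59 = 1 * 45 + 14
45 = 3 * 14 + 3
14 = 4 * 3 + 2
3 = 1 * 2 + 1
2 = 2 * 1 + 0
GCD = 1


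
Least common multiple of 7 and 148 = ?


GCD(7, 148) = 1
LCM = 7*148/1 = 1036/1 = 1036

LCM = 1036


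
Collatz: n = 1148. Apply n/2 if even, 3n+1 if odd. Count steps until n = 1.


1148 → 574 → 287 → 862 → 431 → 1294 → 647 → 1942 → 971 → 2914 → 1457 → 4372 → 2186 → 1093 → 3280 → 1640 → 820 → 410 → 205 → 616 → 308 → 154 → 77 → 232 → 116 → 58 → 29 → 88 → 44 → 22 → 11 → 34 → 17 → 52 → 26 → 13 → 40 → 20 → 10 → 5 → 16 → 8 → 4 → 2 → 1
Total steps = 44

44 steps


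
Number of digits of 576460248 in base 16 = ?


576460248 in base 16 = 225C15D8
Number of digits = 8

8 digits (base 16)


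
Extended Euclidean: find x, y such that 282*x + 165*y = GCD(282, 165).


Tabular extended Euclidean (each row: r = 282*s + 165*t):
r=282, s=1, t=0
r=165, s=0, t=1
q=1: r=117, s=1, t=-1   [282*(1) + 165*(-1) = 117]
q=1: r=48, s=-1, t=2   [282*(-1) + 165*(2) = 48]
q=2: r=21, s=3, t=-5   [282*(3) + 165*(-5) = 21]
q=2: r=6, s=-7, t=12   [282*(-7) + 165*(12) = 6]
q=3: r=3, s=24, t=-41   [282*(24) + 165*(-41) = 3]
q=2: r=0, s=-55, t=94   [282*(-55) + 165*(94) = 0]
GCD = 3; from the row with r=3: x=24, y=-41
Check: 282*(24) + 165*(-41) = 6768 - 6765 = 3

GCD = 3, x = 24, y = -41


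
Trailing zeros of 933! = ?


floor(933/5) = 186
floor(933/25) = 37
floor(933/125) = 7
floor(933/625) = 1
Total = 231

231 trailing zeros


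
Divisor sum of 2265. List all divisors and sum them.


Divisors of 2265: 1, 3, 5, 15, 151, 453, 755, 2265
Sum = 1 + 3 + 5 + 15 + 151 + 453 + 755 + 2265 = 3648

σ(2265) = 3648


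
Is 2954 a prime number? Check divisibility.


2954 / 2 = 1477 (exact division)
2954 is NOT prime.

No, 2954 is not prime


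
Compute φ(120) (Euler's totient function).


120 = 2^3 × 3 × 5
Prime factors: 2, 3, 5
φ(120) = 120 × (1-1/2) × (1-1/3) × (1-1/5)
= 120 × 1/2 × 2/3 × 4/5 = 32

φ(120) = 32


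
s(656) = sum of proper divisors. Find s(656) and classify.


Proper divisors: 1, 2, 4, 8, 16, 41, 82, 164, 328
Sum = 1 + 2 + 4 + 8 + 16 + 41 + 82 + 164 + 328 = 646
646 < 656 → deficient

s(656) = 646 (deficient)


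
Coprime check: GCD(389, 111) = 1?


Euclidean algorithm:
389 = 3 * 111 + 56
111 = 1 * 56 + 55
56 = 1 * 55 + 1
55 = 55 * 1 + 0
GCD(389, 111) = 1

Yes, coprime (GCD = 1)


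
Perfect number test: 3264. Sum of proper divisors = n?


Proper divisors of 3264: 1, 2, 3, 4, 6, 8, 12, 16, 17, 24, 32, 34, 48, 51, 64, 68, 96, 102, 136, 192, 204, 272, 408, 544, 816, 1088, 1632
Sum = 1 + 2 + 3 + 4 + 6 + 8 + 12 + 16 + 17 + 24 + 32 + 34 + 48 + 51 + 64 + 68 + 96 + 102 + 136 + 192 + 204 + 272 + 408 + 544 + 816 + 1088 + 1632 = 5880

No, 3264 is not perfect (5880 ≠ 3264)


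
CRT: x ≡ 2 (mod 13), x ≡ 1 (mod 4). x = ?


M = 13*4 = 52
M1 = M/13 = 4, M2 = M/4 = 13
M1^(-1) mod 13 = 10, M2^(-1) mod 4 = 1
x = 2*4*10 + 1*13*1 = 93
93 mod 52 = 41
Check: 41 mod 13 = 2 ✓, 41 mod 4 = 1 ✓

x ≡ 41 (mod 52)


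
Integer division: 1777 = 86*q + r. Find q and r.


1777 = 86 * 20 + 57
Check: 1720 + 57 = 1777

q = 20, r = 57


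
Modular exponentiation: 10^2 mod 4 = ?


10^1 mod 4 = 2
10^2 mod 4 = 0


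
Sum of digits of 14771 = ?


1 + 4 + 7 + 7 + 1 = 20


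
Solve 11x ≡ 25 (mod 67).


GCD(11, 67) = 1, unique solution
a^(-1) mod 67 = 61
x = 61 * 25 mod 67 = 51

x ≡ 51 (mod 67)


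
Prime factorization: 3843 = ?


3843 / 3 = 1281
1281 / 3 = 427
427 / 7 = 61
61 / 61 = 1
3843 = 3^2 × 7 × 61


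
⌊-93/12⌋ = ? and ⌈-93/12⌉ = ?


-93/12 = -7.7500
floor = -8
ceil = -7

floor = -8, ceil = -7


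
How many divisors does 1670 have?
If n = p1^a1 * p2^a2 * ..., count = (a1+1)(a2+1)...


1670 = 2^1 × 5^1 × 167^1
d(1670) = (1+1) × (1+1) × (1+1) = 8

8 divisors


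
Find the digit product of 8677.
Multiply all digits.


8 × 6 × 7 × 7 = 2352


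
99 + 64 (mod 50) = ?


99 + 64 = 163
163 mod 50 = 13


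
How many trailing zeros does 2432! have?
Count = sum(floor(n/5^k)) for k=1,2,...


floor(2432/5) = 486
floor(2432/25) = 97
floor(2432/125) = 19
floor(2432/625) = 3
Total = 605

605 trailing zeros


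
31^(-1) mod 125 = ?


Use the extended Euclidean algorithm on (125, 31); each row r = 125*s + 31*t:
r=125, s=1, t=0
r=31, s=0, t=1
q=4: r=1, s=1, t=-4   [125*(1) + 31*(-4) = 1]
q=31: r=0, s=-31, t=125   [125*(-31) + 31*(125) = 0]
GCD = 1 with t = -4, so 31*(-4) ≡ 1 (mod 125)
Inverse = -4 mod 125 = 121
Check: 31 * 121 = 3751 ≡ 1 (mod 125)

31^(-1) ≡ 121 (mod 125)


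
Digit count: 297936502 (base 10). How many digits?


297936502 has 9 digits in base 10
floor(log10(297936502)) + 1 = floor(8.4741) + 1 = 9

9 digits (base 10)


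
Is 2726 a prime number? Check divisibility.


2726 / 2 = 1363 (exact division)
2726 is NOT prime.

No, 2726 is not prime


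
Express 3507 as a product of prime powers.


3507 / 3 = 1169
1169 / 7 = 167
167 / 167 = 1
3507 = 3 × 7 × 167


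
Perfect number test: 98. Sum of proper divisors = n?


Proper divisors of 98: 1, 2, 7, 14, 49
Sum = 1 + 2 + 7 + 14 + 49 = 73

No, 98 is not perfect (73 ≠ 98)


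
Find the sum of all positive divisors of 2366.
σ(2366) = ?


Divisors of 2366: 1, 2, 7, 13, 14, 26, 91, 169, 182, 338, 1183, 2366
Sum = 1 + 2 + 7 + 13 + 14 + 26 + 91 + 169 + 182 + 338 + 1183 + 2366 = 4392

σ(2366) = 4392


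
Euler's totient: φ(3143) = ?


3143 = 7 × 449
Prime factors: 7, 449
φ(3143) = 3143 × (1-1/7) × (1-1/449)
= 3143 × 6/7 × 448/449 = 2688

φ(3143) = 2688


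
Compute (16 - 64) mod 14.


16 - 64 = -48
-48 mod 14 = 8


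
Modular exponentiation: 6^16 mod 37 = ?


6^1 mod 37 = 6
6^2 mod 37 = 36
6^3 mod 37 = 31
6^4 mod 37 = 1
6^5 mod 37 = 6
6^6 mod 37 = 36
6^7 mod 37 = 31
6^8 mod 37 = 1
6^9 mod 37 = 6
6^10 mod 37 = 36
6^11 mod 37 = 31
6^12 mod 37 = 1
6^13 mod 37 = 6
6^14 mod 37 = 36
6^15 mod 37 = 31
6^16 mod 37 = 1


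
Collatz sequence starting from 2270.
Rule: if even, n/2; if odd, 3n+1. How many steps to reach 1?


2270 → 1135 → 3406 → 1703 → 5110 → 2555 → 7666 → 3833 → 11500 → 5750 → 2875 → 8626 → 4313 → 12940 → 6470 → 3235 → 9706 → 4853 → 14560 → 7280 → 3640 → 1820 → 910 → 455 → 1366 → 683 → 2050 → 1025 → 3076 → 1538 → 769 → 2308 → 1154 → 577 → 1732 → 866 → 433 → 1300 → 650 → 325 → 976 → 488 → 244 → 122 → 61 → 184 → 92 → 46 → 23 → 70 → 35 → 106 → 53 → 160 → 80 → 40 → 20 → 10 → 5 → 16 → 8 → 4 → 2 → 1
Total steps = 63

63 steps


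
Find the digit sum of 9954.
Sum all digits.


9 + 9 + 5 + 4 = 27


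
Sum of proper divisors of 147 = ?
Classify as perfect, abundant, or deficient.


Proper divisors: 1, 3, 7, 21, 49
Sum = 1 + 3 + 7 + 21 + 49 = 81
81 < 147 → deficient

s(147) = 81 (deficient)


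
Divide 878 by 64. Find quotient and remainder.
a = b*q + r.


878 = 64 * 13 + 46
Check: 832 + 46 = 878

q = 13, r = 46


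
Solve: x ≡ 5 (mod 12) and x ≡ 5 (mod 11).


M = 12*11 = 132
M1 = M/12 = 11, M2 = M/11 = 12
M1^(-1) mod 12 = 11, M2^(-1) mod 11 = 1
x = 5*11*11 + 5*12*1 = 665
665 mod 132 = 5
Check: 5 mod 12 = 5 ✓, 5 mod 11 = 5 ✓

x ≡ 5 (mod 132)


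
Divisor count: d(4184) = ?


4184 = 2^3 × 523^1
d(4184) = (3+1) × (1+1) = 8

8 divisors


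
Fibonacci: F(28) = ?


Sequence: 1, 1, 2, 3, 5, 8, 13, 21, 34, 55, 89, 144, 233, 377, 610, 987, 1597, 2584, 4181, 6765, 10946, 17711, 28657, 46368, 75025, 121393, 196418, 317811
F(28) = 317811


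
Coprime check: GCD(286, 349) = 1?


Euclidean algorithm:
349 = 1 * 286 + 63
286 = 4 * 63 + 34
63 = 1 * 34 + 29
34 = 1 * 29 + 5
29 = 5 * 5 + 4
5 = 1 * 4 + 1
4 = 4 * 1 + 0
GCD(286, 349) = 1

Yes, coprime (GCD = 1)


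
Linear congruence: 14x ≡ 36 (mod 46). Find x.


GCD(14, 46) = 2 divides 36
Divide: 7x ≡ 18 (mod 23)
x ≡ 19 (mod 23)


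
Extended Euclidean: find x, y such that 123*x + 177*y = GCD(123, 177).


Tabular extended Euclidean (each row: r = 123*s + 177*t):
r=123, s=1, t=0
r=177, s=0, t=1
q=0: r=123, s=1, t=0   [123*(1) + 177*(0) = 123]
q=1: r=54, s=-1, t=1   [123*(-1) + 177*(1) = 54]
q=2: r=15, s=3, t=-2   [123*(3) + 177*(-2) = 15]
q=3: r=9, s=-10, t=7   [123*(-10) + 177*(7) = 9]
q=1: r=6, s=13, t=-9   [123*(13) + 177*(-9) = 6]
q=1: r=3, s=-23, t=16   [123*(-23) + 177*(16) = 3]
q=2: r=0, s=59, t=-41   [123*(59) + 177*(-41) = 0]
GCD = 3; from the row with r=3: x=-23, y=16
Check: 123*(-23) + 177*(16) = -2829 + 2832 = 3

GCD = 3, x = -23, y = 16


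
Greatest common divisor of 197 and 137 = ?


197 = 1 * 137 + 60
137 = 2 * 60 + 17
60 = 3 * 17 + 9
17 = 1 * 9 + 8
9 = 1 * 8 + 1
8 = 8 * 1 + 0
GCD = 1


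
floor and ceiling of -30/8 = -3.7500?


-30/8 = -3.7500
floor = -4
ceil = -3

floor = -4, ceil = -3


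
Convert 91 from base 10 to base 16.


91 (base 10) = 91 (decimal)
91 (decimal) = 5B (base 16)


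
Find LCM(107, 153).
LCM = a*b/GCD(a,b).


GCD(107, 153) = 1
LCM = 107*153/1 = 16371/1 = 16371

LCM = 16371


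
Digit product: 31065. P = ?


3 × 1 × 0 × 6 × 5 = 0


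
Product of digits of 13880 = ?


1 × 3 × 8 × 8 × 0 = 0


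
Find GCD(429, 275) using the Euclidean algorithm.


429 = 1 * 275 + 154
275 = 1 * 154 + 121
154 = 1 * 121 + 33
121 = 3 * 33 + 22
33 = 1 * 22 + 11
22 = 2 * 11 + 0
GCD = 11


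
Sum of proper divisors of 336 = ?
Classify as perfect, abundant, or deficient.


Proper divisors: 1, 2, 3, 4, 6, 7, 8, 12, 14, 16, 21, 24, 28, 42, 48, 56, 84, 112, 168
Sum = 1 + 2 + 3 + 4 + 6 + 7 + 8 + 12 + 14 + 16 + 21 + 24 + 28 + 42 + 48 + 56 + 84 + 112 + 168 = 656
656 > 336 → abundant

s(336) = 656 (abundant)


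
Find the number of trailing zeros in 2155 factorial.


floor(2155/5) = 431
floor(2155/25) = 86
floor(2155/125) = 17
floor(2155/625) = 3
Total = 537

537 trailing zeros


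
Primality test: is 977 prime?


Check divisors up to sqrt(977) = 31.2570
No divisors found.
977 is prime.

Yes, 977 is prime


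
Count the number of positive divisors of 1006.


1006 = 2^1 × 503^1
d(1006) = (1+1) × (1+1) = 4

4 divisors


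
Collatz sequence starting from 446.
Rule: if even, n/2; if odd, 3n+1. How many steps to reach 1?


446 → 223 → 670 → 335 → 1006 → 503 → 1510 → 755 → 2266 → 1133 → 3400 → 1700 → 850 → 425 → 1276 → 638 → 319 → 958 → 479 → 1438 → 719 → 2158 → 1079 → 3238 → 1619 → 4858 → 2429 → 7288 → 3644 → 1822 → 911 → 2734 → 1367 → 4102 → 2051 → 6154 → 3077 → 9232 → 4616 → 2308 → 1154 → 577 → 1732 → 866 → 433 → 1300 → 650 → 325 → 976 → 488 → 244 → 122 → 61 → 184 → 92 → 46 → 23 → 70 → 35 → 106 → 53 → 160 → 80 → 40 → 20 → 10 → 5 → 16 → 8 → 4 → 2 → 1
Total steps = 71

71 steps


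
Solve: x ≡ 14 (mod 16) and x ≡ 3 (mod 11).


M = 16*11 = 176
M1 = M/16 = 11, M2 = M/11 = 16
M1^(-1) mod 16 = 3, M2^(-1) mod 11 = 9
x = 14*11*3 + 3*16*9 = 894
894 mod 176 = 14
Check: 14 mod 16 = 14 ✓, 14 mod 11 = 3 ✓

x ≡ 14 (mod 176)


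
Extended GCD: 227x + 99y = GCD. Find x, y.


Tabular extended Euclidean (each row: r = 227*s + 99*t):
r=227, s=1, t=0
r=99, s=0, t=1
q=2: r=29, s=1, t=-2   [227*(1) + 99*(-2) = 29]
q=3: r=12, s=-3, t=7   [227*(-3) + 99*(7) = 12]
q=2: r=5, s=7, t=-16   [227*(7) + 99*(-16) = 5]
q=2: r=2, s=-17, t=39   [227*(-17) + 99*(39) = 2]
q=2: r=1, s=41, t=-94   [227*(41) + 99*(-94) = 1]
q=2: r=0, s=-99, t=227   [227*(-99) + 99*(227) = 0]
GCD = 1; from the row with r=1: x=41, y=-94
Check: 227*(41) + 99*(-94) = 9307 - 9306 = 1

GCD = 1, x = 41, y = -94


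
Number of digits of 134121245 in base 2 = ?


134121245 in base 2 = 111111111101000011100011101
Number of digits = 27

27 digits (base 2)


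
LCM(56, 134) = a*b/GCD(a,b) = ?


GCD(56, 134) = 2
LCM = 56*134/2 = 7504/2 = 3752

LCM = 3752


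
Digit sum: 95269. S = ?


9 + 5 + 2 + 6 + 9 = 31


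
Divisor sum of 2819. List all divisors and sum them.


Divisors of 2819: 1, 2819
Sum = 1 + 2819 = 2820

σ(2819) = 2820


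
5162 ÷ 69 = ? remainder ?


5162 = 69 * 74 + 56
Check: 5106 + 56 = 5162

q = 74, r = 56


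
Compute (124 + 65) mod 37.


124 + 65 = 189
189 mod 37 = 4


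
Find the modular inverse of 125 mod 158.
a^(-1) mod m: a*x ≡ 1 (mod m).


Use the extended Euclidean algorithm on (158, 125); each row r = 158*s + 125*t:
r=158, s=1, t=0
r=125, s=0, t=1
q=1: r=33, s=1, t=-1   [158*(1) + 125*(-1) = 33]
q=3: r=26, s=-3, t=4   [158*(-3) + 125*(4) = 26]
q=1: r=7, s=4, t=-5   [158*(4) + 125*(-5) = 7]
q=3: r=5, s=-15, t=19   [158*(-15) + 125*(19) = 5]
q=1: r=2, s=19, t=-24   [158*(19) + 125*(-24) = 2]
q=2: r=1, s=-53, t=67   [158*(-53) + 125*(67) = 1]
q=2: r=0, s=125, t=-158   [158*(125) + 125*(-158) = 0]
GCD = 1 with t = 67, so 125*(67) ≡ 1 (mod 158)
Inverse = 67 mod 158 = 67
Check: 125 * 67 = 8375 ≡ 1 (mod 158)

125^(-1) ≡ 67 (mod 158)


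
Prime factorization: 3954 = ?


3954 / 2 = 1977
1977 / 3 = 659
659 / 659 = 1
3954 = 2 × 3 × 659


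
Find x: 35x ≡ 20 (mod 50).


GCD(35, 50) = 5 divides 20
Divide: 7x ≡ 4 (mod 10)
x ≡ 2 (mod 10)


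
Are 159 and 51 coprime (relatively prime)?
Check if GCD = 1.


Euclidean algorithm:
159 = 3 * 51 + 6
51 = 8 * 6 + 3
6 = 2 * 3 + 0
GCD(159, 51) = 3

No, not coprime (GCD = 3)


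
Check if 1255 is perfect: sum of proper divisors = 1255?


Proper divisors of 1255: 1, 5, 251
Sum = 1 + 5 + 251 = 257

No, 1255 is not perfect (257 ≠ 1255)


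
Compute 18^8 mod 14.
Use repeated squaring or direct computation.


18^1 mod 14 = 4
18^2 mod 14 = 2
18^3 mod 14 = 8
18^4 mod 14 = 4
18^5 mod 14 = 2
18^6 mod 14 = 8
18^7 mod 14 = 4
18^8 mod 14 = 2


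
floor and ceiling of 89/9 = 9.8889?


89/9 = 9.8889
floor = 9
ceil = 10

floor = 9, ceil = 10


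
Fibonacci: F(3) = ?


Sequence: 1, 1, 2
F(3) = 2


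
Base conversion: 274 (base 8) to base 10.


274 (base 8) = 188 (decimal)
188 (decimal) = 188 (base 10)


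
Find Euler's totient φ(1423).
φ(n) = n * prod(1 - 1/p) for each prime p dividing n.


1423 = 1423
Prime factors: 1423
φ(1423) = 1423 × (1-1/1423)
= 1423 × 1422/1423 = 1422

φ(1423) = 1422


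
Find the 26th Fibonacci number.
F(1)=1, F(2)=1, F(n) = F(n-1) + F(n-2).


Sequence: 1, 1, 2, 3, 5, 8, 13, 21, 34, 55, 89, 144, 233, 377, 610, 987, 1597, 2584, 4181, 6765, 10946, 17711, 28657, 46368, 75025, 121393
F(26) = 121393


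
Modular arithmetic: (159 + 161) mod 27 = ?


159 + 161 = 320
320 mod 27 = 23


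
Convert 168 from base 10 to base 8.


168 (base 10) = 168 (decimal)
168 (decimal) = 250 (base 8)


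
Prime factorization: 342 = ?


342 / 2 = 171
171 / 3 = 57
57 / 3 = 19
19 / 19 = 1
342 = 2 × 3^2 × 19


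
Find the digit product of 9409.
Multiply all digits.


9 × 4 × 0 × 9 = 0


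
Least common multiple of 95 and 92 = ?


GCD(95, 92) = 1
LCM = 95*92/1 = 8740/1 = 8740

LCM = 8740


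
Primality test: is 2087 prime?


Check divisors up to sqrt(2087) = 45.6837
No divisors found.
2087 is prime.

Yes, 2087 is prime


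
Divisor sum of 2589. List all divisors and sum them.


Divisors of 2589: 1, 3, 863, 2589
Sum = 1 + 3 + 863 + 2589 = 3456

σ(2589) = 3456


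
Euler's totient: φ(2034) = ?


2034 = 2 × 3^2 × 113
Prime factors: 2, 3, 113
φ(2034) = 2034 × (1-1/2) × (1-1/3) × (1-1/113)
= 2034 × 1/2 × 2/3 × 112/113 = 672

φ(2034) = 672


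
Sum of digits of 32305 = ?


3 + 2 + 3 + 0 + 5 = 13


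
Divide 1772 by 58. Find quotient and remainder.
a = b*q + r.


1772 = 58 * 30 + 32
Check: 1740 + 32 = 1772

q = 30, r = 32


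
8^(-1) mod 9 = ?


Use the extended Euclidean algorithm on (9, 8); each row r = 9*s + 8*t:
r=9, s=1, t=0
r=8, s=0, t=1
q=1: r=1, s=1, t=-1   [9*(1) + 8*(-1) = 1]
q=8: r=0, s=-8, t=9   [9*(-8) + 8*(9) = 0]
GCD = 1 with t = -1, so 8*(-1) ≡ 1 (mod 9)
Inverse = -1 mod 9 = 8
Check: 8 * 8 = 64 ≡ 1 (mod 9)

8^(-1) ≡ 8 (mod 9)


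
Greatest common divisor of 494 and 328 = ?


494 = 1 * 328 + 166
328 = 1 * 166 + 162
166 = 1 * 162 + 4
162 = 40 * 4 + 2
4 = 2 * 2 + 0
GCD = 2


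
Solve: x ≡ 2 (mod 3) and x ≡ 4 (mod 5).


M = 3*5 = 15
M1 = M/3 = 5, M2 = M/5 = 3
M1^(-1) mod 3 = 2, M2^(-1) mod 5 = 2
x = 2*5*2 + 4*3*2 = 44
44 mod 15 = 14
Check: 14 mod 3 = 2 ✓, 14 mod 5 = 4 ✓

x ≡ 14 (mod 15)


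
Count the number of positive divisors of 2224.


2224 = 2^4 × 139^1
d(2224) = (4+1) × (1+1) = 10

10 divisors


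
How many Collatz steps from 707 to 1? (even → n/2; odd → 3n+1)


707 → 2122 → 1061 → 3184 → 1592 → 796 → 398 → 199 → 598 → 299 → 898 → 449 → 1348 → 674 → 337 → 1012 → 506 → 253 → 760 → 380 → 190 → 95 → 286 → 143 → 430 → 215 → 646 → 323 → 970 → 485 → 1456 → 728 → 364 → 182 → 91 → 274 → 137 → 412 → 206 → 103 → 310 → 155 → 466 → 233 → 700 → 350 → 175 → 526 → 263 → 790 → 395 → 1186 → 593 → 1780 → 890 → 445 → 1336 → 668 → 334 → 167 → 502 → 251 → 754 → 377 → 1132 → 566 → 283 → 850 → 425 → 1276 → 638 → 319 → 958 → 479 → 1438 → 719 → 2158 → 1079 → 3238 → 1619 → 4858 → 2429 → 7288 → 3644 → 1822 → 911 → 2734 → 1367 → 4102 → 2051 → 6154 → 3077 → 9232 → 4616 → 2308 → 1154 → 577 → 1732 → 866 → 433 → 1300 → 650 → 325 → 976 → 488 → 244 → 122 → 61 → 184 → 92 → 46 → 23 → 70 → 35 → 106 → 53 → 160 → 80 → 40 → 20 → 10 → 5 → 16 → 8 → 4 → 2 → 1
Total steps = 126

126 steps


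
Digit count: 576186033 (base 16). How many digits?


576186033 in base 16 = 2257E6B1
Number of digits = 8

8 digits (base 16)


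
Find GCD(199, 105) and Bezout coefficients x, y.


Tabular extended Euclidean (each row: r = 199*s + 105*t):
r=199, s=1, t=0
r=105, s=0, t=1
q=1: r=94, s=1, t=-1   [199*(1) + 105*(-1) = 94]
q=1: r=11, s=-1, t=2   [199*(-1) + 105*(2) = 11]
q=8: r=6, s=9, t=-17   [199*(9) + 105*(-17) = 6]
q=1: r=5, s=-10, t=19   [199*(-10) + 105*(19) = 5]
q=1: r=1, s=19, t=-36   [199*(19) + 105*(-36) = 1]
q=5: r=0, s=-105, t=199   [199*(-105) + 105*(199) = 0]
GCD = 1; from the row with r=1: x=19, y=-36
Check: 199*(19) + 105*(-36) = 3781 - 3780 = 1

GCD = 1, x = 19, y = -36


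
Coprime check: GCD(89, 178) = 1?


Euclidean algorithm:
178 = 2 * 89 + 0
GCD(89, 178) = 89

No, not coprime (GCD = 89)


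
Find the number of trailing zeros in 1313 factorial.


floor(1313/5) = 262
floor(1313/25) = 52
floor(1313/125) = 10
floor(1313/625) = 2
Total = 326

326 trailing zeros


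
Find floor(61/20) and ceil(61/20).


61/20 = 3.0500
floor = 3
ceil = 4

floor = 3, ceil = 4


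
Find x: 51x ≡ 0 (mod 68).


GCD(51, 68) = 17 divides 0
Divide: 3x ≡ 0 (mod 4)
x ≡ 0 (mod 4)


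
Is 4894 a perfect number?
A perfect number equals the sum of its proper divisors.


Proper divisors of 4894: 1, 2, 2447
Sum = 1 + 2 + 2447 = 2450

No, 4894 is not perfect (2450 ≠ 4894)


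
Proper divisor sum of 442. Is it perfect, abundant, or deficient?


Proper divisors: 1, 2, 13, 17, 26, 34, 221
Sum = 1 + 2 + 13 + 17 + 26 + 34 + 221 = 314
314 < 442 → deficient

s(442) = 314 (deficient)


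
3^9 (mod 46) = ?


3^1 mod 46 = 3
3^2 mod 46 = 9
3^3 mod 46 = 27
3^4 mod 46 = 35
3^5 mod 46 = 13
3^6 mod 46 = 39
3^7 mod 46 = 25
3^8 mod 46 = 29
3^9 mod 46 = 41


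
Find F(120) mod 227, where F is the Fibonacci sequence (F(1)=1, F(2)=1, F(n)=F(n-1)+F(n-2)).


F(k) mod 227 for k=1..120:
1, 1, 2, 3, 5, 8, 13, 21, 34, 55, 89, 144, 6, 150, 156, 79, 8, 87, 95, 182, 50, 5, 55, 60, 115, 175, 63, 11, 74, 85, 159, 17, 176, 193, 142, 108, 23, 131, 154, 58, 212, 43, 28, 71, 99, 170, 42, 212, 27, 12, 39, 51, 90, 141, 4, 145, 149, 67, 216, 56, 45, 101, 146, 20, 166, 186, 125, 84, 209, 66, 48, 114, 162, 49, 211, 33, 17, 50, 67, 117, 184, 74, 31, 105, 136, 14, 150, 164, 87, 24, 111, 135, 19, 154, 173, 100, 46, 146, 192, 111, 76, 187, 36, 223, 32, 28, 60, 88, 148, 9, 157, 166, 96, 35, 131, 166, 70, 9, 79, 88
F(120) mod 227 = 88


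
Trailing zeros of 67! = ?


floor(67/5) = 13
floor(67/25) = 2
Total = 15

15 trailing zeros


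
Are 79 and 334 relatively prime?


Euclidean algorithm:
334 = 4 * 79 + 18
79 = 4 * 18 + 7
18 = 2 * 7 + 4
7 = 1 * 4 + 3
4 = 1 * 3 + 1
3 = 3 * 1 + 0
GCD(79, 334) = 1

Yes, coprime (GCD = 1)


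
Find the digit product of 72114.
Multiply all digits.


7 × 2 × 1 × 1 × 4 = 56


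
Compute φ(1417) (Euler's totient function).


1417 = 13 × 109
Prime factors: 13, 109
φ(1417) = 1417 × (1-1/13) × (1-1/109)
= 1417 × 12/13 × 108/109 = 1296

φ(1417) = 1296


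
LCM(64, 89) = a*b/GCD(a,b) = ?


GCD(64, 89) = 1
LCM = 64*89/1 = 5696/1 = 5696

LCM = 5696


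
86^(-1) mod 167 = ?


Use the extended Euclidean algorithm on (167, 86); each row r = 167*s + 86*t:
r=167, s=1, t=0
r=86, s=0, t=1
q=1: r=81, s=1, t=-1   [167*(1) + 86*(-1) = 81]
q=1: r=5, s=-1, t=2   [167*(-1) + 86*(2) = 5]
q=16: r=1, s=17, t=-33   [167*(17) + 86*(-33) = 1]
q=5: r=0, s=-86, t=167   [167*(-86) + 86*(167) = 0]
GCD = 1 with t = -33, so 86*(-33) ≡ 1 (mod 167)
Inverse = -33 mod 167 = 134
Check: 86 * 134 = 11524 ≡ 1 (mod 167)

86^(-1) ≡ 134 (mod 167)


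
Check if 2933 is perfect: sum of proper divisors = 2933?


Proper divisors of 2933: 1, 7, 419
Sum = 1 + 7 + 419 = 427

No, 2933 is not perfect (427 ≠ 2933)


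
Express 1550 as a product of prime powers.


1550 / 2 = 775
775 / 5 = 155
155 / 5 = 31
31 / 31 = 1
1550 = 2 × 5^2 × 31


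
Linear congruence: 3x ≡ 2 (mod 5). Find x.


GCD(3, 5) = 1, unique solution
a^(-1) mod 5 = 2
x = 2 * 2 mod 5 = 4

x ≡ 4 (mod 5)


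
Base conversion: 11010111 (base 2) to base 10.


11010111 (base 2) = 215 (decimal)
215 (decimal) = 215 (base 10)


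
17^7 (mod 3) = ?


17^1 mod 3 = 2
17^2 mod 3 = 1
17^3 mod 3 = 2
17^4 mod 3 = 1
17^5 mod 3 = 2
17^6 mod 3 = 1
17^7 mod 3 = 2


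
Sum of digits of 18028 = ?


1 + 8 + 0 + 2 + 8 = 19


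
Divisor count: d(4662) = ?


4662 = 2^1 × 3^2 × 7^1 × 37^1
d(4662) = (1+1) × (2+1) × (1+1) × (1+1) = 24

24 divisors


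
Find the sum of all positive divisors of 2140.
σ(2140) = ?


Divisors of 2140: 1, 2, 4, 5, 10, 20, 107, 214, 428, 535, 1070, 2140
Sum = 1 + 2 + 4 + 5 + 10 + 20 + 107 + 214 + 428 + 535 + 1070 + 2140 = 4536

σ(2140) = 4536


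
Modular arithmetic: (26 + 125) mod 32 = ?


26 + 125 = 151
151 mod 32 = 23


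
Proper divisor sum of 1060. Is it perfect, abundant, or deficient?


Proper divisors: 1, 2, 4, 5, 10, 20, 53, 106, 212, 265, 530
Sum = 1 + 2 + 4 + 5 + 10 + 20 + 53 + 106 + 212 + 265 + 530 = 1208
1208 > 1060 → abundant

s(1060) = 1208 (abundant)


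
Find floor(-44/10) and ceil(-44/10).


-44/10 = -4.4000
floor = -5
ceil = -4

floor = -5, ceil = -4


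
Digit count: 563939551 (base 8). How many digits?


563939551 in base 8 = 4147204337
Number of digits = 10

10 digits (base 8)


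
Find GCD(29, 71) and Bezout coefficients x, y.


Tabular extended Euclidean (each row: r = 29*s + 71*t):
r=29, s=1, t=0
r=71, s=0, t=1
q=0: r=29, s=1, t=0   [29*(1) + 71*(0) = 29]
q=2: r=13, s=-2, t=1   [29*(-2) + 71*(1) = 13]
q=2: r=3, s=5, t=-2   [29*(5) + 71*(-2) = 3]
q=4: r=1, s=-22, t=9   [29*(-22) + 71*(9) = 1]
q=3: r=0, s=71, t=-29   [29*(71) + 71*(-29) = 0]
GCD = 1; from the row with r=1: x=-22, y=9
Check: 29*(-22) + 71*(9) = -638 + 639 = 1

GCD = 1, x = -22, y = 9


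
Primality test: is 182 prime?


182 / 2 = 91 (exact division)
182 is NOT prime.

No, 182 is not prime


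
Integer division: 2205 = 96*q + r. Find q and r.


2205 = 96 * 22 + 93
Check: 2112 + 93 = 2205

q = 22, r = 93


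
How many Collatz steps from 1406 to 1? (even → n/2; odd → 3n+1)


1406 → 703 → 2110 → 1055 → 3166 → 1583 → 4750 → 2375 → 7126 → 3563 → 10690 → 5345 → 16036 → 8018 → 4009 → 12028 → 6014 → 3007 → 9022 → 4511 → 13534 → 6767 → 20302 → 10151 → 30454 → 15227 → 45682 → 22841 → 68524 → 34262 → 17131 → 51394 → 25697 → 77092 → 38546 → 19273 → 57820 → 28910 → 14455 → 43366 → 21683 → 65050 → 32525 → 97576 → 48788 → 24394 → 12197 → 36592 → 18296 → 9148 → 4574 → 2287 → 6862 → 3431 → 10294 → 5147 → 15442 → 7721 → 23164 → 11582 → 5791 → 17374 → 8687 → 26062 → 13031 → 39094 → 19547 → 58642 → 29321 → 87964 → 43982 → 21991 → 65974 → 32987 → 98962 → 49481 → 148444 → 74222 → 37111 → 111334 → 55667 → 167002 → 83501 → 250504 → 125252 → 62626 → 31313 → 93940 → 46970 → 23485 → 70456 → 35228 → 17614 → 8807 → 26422 → 13211 → 39634 → 19817 → 59452 → 29726 → 14863 → 44590 → 22295 → 66886 → 33443 → 100330 → 50165 → 150496 → 75248 → 37624 → 18812 → 9406 → 4703 → 14110 → 7055 → 21166 → 10583 → 31750 → 15875 → 47626 → 23813 → 71440 → 35720 → 17860 → 8930 → 4465 → 13396 → 6698 → 3349 → 10048 → 5024 → 2512 → 1256 → 628 → 314 → 157 → 472 → 236 → 118 → 59 → 178 → 89 → 268 → 134 → 67 → 202 → 101 → 304 → 152 → 76 → 38 → 19 → 58 → 29 → 88 → 44 → 22 → 11 → 34 → 17 → 52 → 26 → 13 → 40 → 20 → 10 → 5 → 16 → 8 → 4 → 2 → 1
Total steps = 171

171 steps


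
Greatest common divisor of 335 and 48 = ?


335 = 6 * 48 + 47
48 = 1 * 47 + 1
47 = 47 * 1 + 0
GCD = 1


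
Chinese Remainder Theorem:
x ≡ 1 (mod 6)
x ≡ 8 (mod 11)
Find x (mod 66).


M = 6*11 = 66
M1 = M/6 = 11, M2 = M/11 = 6
M1^(-1) mod 6 = 5, M2^(-1) mod 11 = 2
x = 1*11*5 + 8*6*2 = 151
151 mod 66 = 19
Check: 19 mod 6 = 1 ✓, 19 mod 11 = 8 ✓

x ≡ 19 (mod 66)


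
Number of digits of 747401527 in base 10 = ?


747401527 has 9 digits in base 10
floor(log10(747401527)) + 1 = floor(8.8736) + 1 = 9

9 digits (base 10)


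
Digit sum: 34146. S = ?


3 + 4 + 1 + 4 + 6 = 18


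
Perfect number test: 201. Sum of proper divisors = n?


Proper divisors of 201: 1, 3, 67
Sum = 1 + 3 + 67 = 71

No, 201 is not perfect (71 ≠ 201)


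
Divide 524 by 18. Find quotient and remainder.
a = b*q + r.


524 = 18 * 29 + 2
Check: 522 + 2 = 524

q = 29, r = 2


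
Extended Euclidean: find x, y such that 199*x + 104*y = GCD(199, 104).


Tabular extended Euclidean (each row: r = 199*s + 104*t):
r=199, s=1, t=0
r=104, s=0, t=1
q=1: r=95, s=1, t=-1   [199*(1) + 104*(-1) = 95]
q=1: r=9, s=-1, t=2   [199*(-1) + 104*(2) = 9]
q=10: r=5, s=11, t=-21   [199*(11) + 104*(-21) = 5]
q=1: r=4, s=-12, t=23   [199*(-12) + 104*(23) = 4]
q=1: r=1, s=23, t=-44   [199*(23) + 104*(-44) = 1]
q=4: r=0, s=-104, t=199   [199*(-104) + 104*(199) = 0]
GCD = 1; from the row with r=1: x=23, y=-44
Check: 199*(23) + 104*(-44) = 4577 - 4576 = 1

GCD = 1, x = 23, y = -44


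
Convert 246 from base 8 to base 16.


246 (base 8) = 166 (decimal)
166 (decimal) = A6 (base 16)


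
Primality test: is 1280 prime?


1280 / 2 = 640 (exact division)
1280 is NOT prime.

No, 1280 is not prime


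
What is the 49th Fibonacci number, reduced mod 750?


F(k) mod 750 for k=1..49:
1, 1, 2, 3, 5, 8, 13, 21, 34, 55, 89, 144, 233, 377, 610, 237, 97, 334, 431, 15, 446, 461, 157, 618, 25, 643, 668, 561, 479, 290, 19, 309, 328, 637, 215, 102, 317, 419, 736, 405, 391, 46, 437, 483, 170, 653, 73, 726, 49
F(49) mod 750 = 49


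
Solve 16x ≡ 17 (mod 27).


GCD(16, 27) = 1, unique solution
a^(-1) mod 27 = 22
x = 22 * 17 mod 27 = 23

x ≡ 23 (mod 27)


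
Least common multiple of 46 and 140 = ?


GCD(46, 140) = 2
LCM = 46*140/2 = 6440/2 = 3220

LCM = 3220


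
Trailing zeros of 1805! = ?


floor(1805/5) = 361
floor(1805/25) = 72
floor(1805/125) = 14
floor(1805/625) = 2
Total = 449

449 trailing zeros


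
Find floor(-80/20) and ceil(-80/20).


-80/20 = -4.0000
floor = -4
ceil = -4

floor = -4, ceil = -4


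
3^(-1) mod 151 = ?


Use the extended Euclidean algorithm on (151, 3); each row r = 151*s + 3*t:
r=151, s=1, t=0
r=3, s=0, t=1
q=50: r=1, s=1, t=-50   [151*(1) + 3*(-50) = 1]
q=3: r=0, s=-3, t=151   [151*(-3) + 3*(151) = 0]
GCD = 1 with t = -50, so 3*(-50) ≡ 1 (mod 151)
Inverse = -50 mod 151 = 101
Check: 3 * 101 = 303 ≡ 1 (mod 151)

3^(-1) ≡ 101 (mod 151)


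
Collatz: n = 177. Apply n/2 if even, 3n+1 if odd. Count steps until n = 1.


177 → 532 → 266 → 133 → 400 → 200 → 100 → 50 → 25 → 76 → 38 → 19 → 58 → 29 → 88 → 44 → 22 → 11 → 34 → 17 → 52 → 26 → 13 → 40 → 20 → 10 → 5 → 16 → 8 → 4 → 2 → 1
Total steps = 31

31 steps


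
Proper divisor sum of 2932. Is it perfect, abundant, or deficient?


Proper divisors: 1, 2, 4, 733, 1466
Sum = 1 + 2 + 4 + 733 + 1466 = 2206
2206 < 2932 → deficient

s(2932) = 2206 (deficient)


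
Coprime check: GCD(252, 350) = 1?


Euclidean algorithm:
350 = 1 * 252 + 98
252 = 2 * 98 + 56
98 = 1 * 56 + 42
56 = 1 * 42 + 14
42 = 3 * 14 + 0
GCD(252, 350) = 14

No, not coprime (GCD = 14)


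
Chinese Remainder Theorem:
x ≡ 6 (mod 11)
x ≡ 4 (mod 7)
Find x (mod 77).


M = 11*7 = 77
M1 = M/11 = 7, M2 = M/7 = 11
M1^(-1) mod 11 = 8, M2^(-1) mod 7 = 2
x = 6*7*8 + 4*11*2 = 424
424 mod 77 = 39
Check: 39 mod 11 = 6 ✓, 39 mod 7 = 4 ✓

x ≡ 39 (mod 77)


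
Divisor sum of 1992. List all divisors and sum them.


Divisors of 1992: 1, 2, 3, 4, 6, 8, 12, 24, 83, 166, 249, 332, 498, 664, 996, 1992
Sum = 1 + 2 + 3 + 4 + 6 + 8 + 12 + 24 + 83 + 166 + 249 + 332 + 498 + 664 + 996 + 1992 = 5040

σ(1992) = 5040


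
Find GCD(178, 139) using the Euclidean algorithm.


178 = 1 * 139 + 39
139 = 3 * 39 + 22
39 = 1 * 22 + 17
22 = 1 * 17 + 5
17 = 3 * 5 + 2
5 = 2 * 2 + 1
2 = 2 * 1 + 0
GCD = 1


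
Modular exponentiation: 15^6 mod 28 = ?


15^1 mod 28 = 15
15^2 mod 28 = 1
15^3 mod 28 = 15
15^4 mod 28 = 1
15^5 mod 28 = 15
15^6 mod 28 = 1


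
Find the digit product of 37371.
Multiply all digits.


3 × 7 × 3 × 7 × 1 = 441


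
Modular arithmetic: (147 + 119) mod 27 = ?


147 + 119 = 266
266 mod 27 = 23


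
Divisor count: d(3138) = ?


3138 = 2^1 × 3^1 × 523^1
d(3138) = (1+1) × (1+1) × (1+1) = 8

8 divisors


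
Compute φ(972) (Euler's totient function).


972 = 2^2 × 3^5
Prime factors: 2, 3
φ(972) = 972 × (1-1/2) × (1-1/3)
= 972 × 1/2 × 2/3 = 324

φ(972) = 324


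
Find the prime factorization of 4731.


4731 / 3 = 1577
1577 / 19 = 83
83 / 83 = 1
4731 = 3 × 19 × 83


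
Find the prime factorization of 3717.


3717 / 3 = 1239
1239 / 3 = 413
413 / 7 = 59
59 / 59 = 1
3717 = 3^2 × 7 × 59


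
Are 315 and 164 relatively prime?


Euclidean algorithm:
315 = 1 * 164 + 151
164 = 1 * 151 + 13
151 = 11 * 13 + 8
13 = 1 * 8 + 5
8 = 1 * 5 + 3
5 = 1 * 3 + 2
3 = 1 * 2 + 1
2 = 2 * 1 + 0
GCD(315, 164) = 1

Yes, coprime (GCD = 1)


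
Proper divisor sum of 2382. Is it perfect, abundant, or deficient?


Proper divisors: 1, 2, 3, 6, 397, 794, 1191
Sum = 1 + 2 + 3 + 6 + 397 + 794 + 1191 = 2394
2394 > 2382 → abundant

s(2382) = 2394 (abundant)


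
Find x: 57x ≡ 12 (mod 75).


GCD(57, 75) = 3 divides 12
Divide: 19x ≡ 4 (mod 25)
x ≡ 16 (mod 25)


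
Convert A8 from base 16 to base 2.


A8 (base 16) = 168 (decimal)
168 (decimal) = 10101000 (base 2)


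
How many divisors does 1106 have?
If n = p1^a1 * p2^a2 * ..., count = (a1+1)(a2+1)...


1106 = 2^1 × 7^1 × 79^1
d(1106) = (1+1) × (1+1) × (1+1) = 8

8 divisors


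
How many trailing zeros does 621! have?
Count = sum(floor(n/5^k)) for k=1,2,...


floor(621/5) = 124
floor(621/25) = 24
floor(621/125) = 4
Total = 152

152 trailing zeros


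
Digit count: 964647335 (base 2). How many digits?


964647335 in base 2 = 111001011111110101100110100111
Number of digits = 30

30 digits (base 2)


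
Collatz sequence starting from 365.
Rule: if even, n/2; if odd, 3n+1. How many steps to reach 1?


365 → 1096 → 548 → 274 → 137 → 412 → 206 → 103 → 310 → 155 → 466 → 233 → 700 → 350 → 175 → 526 → 263 → 790 → 395 → 1186 → 593 → 1780 → 890 → 445 → 1336 → 668 → 334 → 167 → 502 → 251 → 754 → 377 → 1132 → 566 → 283 → 850 → 425 → 1276 → 638 → 319 → 958 → 479 → 1438 → 719 → 2158 → 1079 → 3238 → 1619 → 4858 → 2429 → 7288 → 3644 → 1822 → 911 → 2734 → 1367 → 4102 → 2051 → 6154 → 3077 → 9232 → 4616 → 2308 → 1154 → 577 → 1732 → 866 → 433 → 1300 → 650 → 325 → 976 → 488 → 244 → 122 → 61 → 184 → 92 → 46 → 23 → 70 → 35 → 106 → 53 → 160 → 80 → 40 → 20 → 10 → 5 → 16 → 8 → 4 → 2 → 1
Total steps = 94

94 steps


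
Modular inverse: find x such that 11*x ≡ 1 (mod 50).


Use the extended Euclidean algorithm on (50, 11); each row r = 50*s + 11*t:
r=50, s=1, t=0
r=11, s=0, t=1
q=4: r=6, s=1, t=-4   [50*(1) + 11*(-4) = 6]
q=1: r=5, s=-1, t=5   [50*(-1) + 11*(5) = 5]
q=1: r=1, s=2, t=-9   [50*(2) + 11*(-9) = 1]
q=5: r=0, s=-11, t=50   [50*(-11) + 11*(50) = 0]
GCD = 1 with t = -9, so 11*(-9) ≡ 1 (mod 50)
Inverse = -9 mod 50 = 41
Check: 11 * 41 = 451 ≡ 1 (mod 50)

11^(-1) ≡ 41 (mod 50)


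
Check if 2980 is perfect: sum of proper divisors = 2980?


Proper divisors of 2980: 1, 2, 4, 5, 10, 20, 149, 298, 596, 745, 1490
Sum = 1 + 2 + 4 + 5 + 10 + 20 + 149 + 298 + 596 + 745 + 1490 = 3320

No, 2980 is not perfect (3320 ≠ 2980)


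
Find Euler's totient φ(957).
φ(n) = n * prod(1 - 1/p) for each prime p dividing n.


957 = 3 × 11 × 29
Prime factors: 3, 11, 29
φ(957) = 957 × (1-1/3) × (1-1/11) × (1-1/29)
= 957 × 2/3 × 10/11 × 28/29 = 560

φ(957) = 560


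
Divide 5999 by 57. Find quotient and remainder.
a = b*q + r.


5999 = 57 * 105 + 14
Check: 5985 + 14 = 5999

q = 105, r = 14


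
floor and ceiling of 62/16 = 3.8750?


62/16 = 3.8750
floor = 3
ceil = 4

floor = 3, ceil = 4


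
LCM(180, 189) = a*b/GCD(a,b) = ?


GCD(180, 189) = 9
LCM = 180*189/9 = 34020/9 = 3780

LCM = 3780


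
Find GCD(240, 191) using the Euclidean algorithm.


240 = 1 * 191 + 49
191 = 3 * 49 + 44
49 = 1 * 44 + 5
44 = 8 * 5 + 4
5 = 1 * 4 + 1
4 = 4 * 1 + 0
GCD = 1


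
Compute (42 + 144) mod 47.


42 + 144 = 186
186 mod 47 = 45


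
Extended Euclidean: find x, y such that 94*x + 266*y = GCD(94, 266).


Tabular extended Euclidean (each row: r = 94*s + 266*t):
r=94, s=1, t=0
r=266, s=0, t=1
q=0: r=94, s=1, t=0   [94*(1) + 266*(0) = 94]
q=2: r=78, s=-2, t=1   [94*(-2) + 266*(1) = 78]
q=1: r=16, s=3, t=-1   [94*(3) + 266*(-1) = 16]
q=4: r=14, s=-14, t=5   [94*(-14) + 266*(5) = 14]
q=1: r=2, s=17, t=-6   [94*(17) + 266*(-6) = 2]
q=7: r=0, s=-133, t=47   [94*(-133) + 266*(47) = 0]
GCD = 2; from the row with r=2: x=17, y=-6
Check: 94*(17) + 266*(-6) = 1598 - 1596 = 2

GCD = 2, x = 17, y = -6


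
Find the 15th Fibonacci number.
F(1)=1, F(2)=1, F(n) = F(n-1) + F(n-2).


Sequence: 1, 1, 2, 3, 5, 8, 13, 21, 34, 55, 89, 144, 233, 377, 610
F(15) = 610


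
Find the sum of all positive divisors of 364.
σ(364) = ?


Divisors of 364: 1, 2, 4, 7, 13, 14, 26, 28, 52, 91, 182, 364
Sum = 1 + 2 + 4 + 7 + 13 + 14 + 26 + 28 + 52 + 91 + 182 + 364 = 784

σ(364) = 784


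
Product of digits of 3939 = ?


3 × 9 × 3 × 9 = 729


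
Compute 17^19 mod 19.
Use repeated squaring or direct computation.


17^1 mod 19 = 17
17^2 mod 19 = 4
17^3 mod 19 = 11
17^4 mod 19 = 16
17^5 mod 19 = 6
17^6 mod 19 = 7
17^7 mod 19 = 5
17^8 mod 19 = 9
17^9 mod 19 = 1
17^10 mod 19 = 17
17^11 mod 19 = 4
17^12 mod 19 = 11
17^13 mod 19 = 16
17^14 mod 19 = 6
17^15 mod 19 = 7
17^16 mod 19 = 5
17^17 mod 19 = 9
17^18 mod 19 = 1
17^19 mod 19 = 17


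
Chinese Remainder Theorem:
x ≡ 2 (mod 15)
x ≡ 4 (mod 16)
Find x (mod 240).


M = 15*16 = 240
M1 = M/15 = 16, M2 = M/16 = 15
M1^(-1) mod 15 = 1, M2^(-1) mod 16 = 15
x = 2*16*1 + 4*15*15 = 932
932 mod 240 = 212
Check: 212 mod 15 = 2 ✓, 212 mod 16 = 4 ✓

x ≡ 212 (mod 240)


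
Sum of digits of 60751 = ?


6 + 0 + 7 + 5 + 1 = 19


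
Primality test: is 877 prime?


Check divisors up to sqrt(877) = 29.6142
No divisors found.
877 is prime.

Yes, 877 is prime


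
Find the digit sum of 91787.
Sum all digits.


9 + 1 + 7 + 8 + 7 = 32


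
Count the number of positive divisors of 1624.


1624 = 2^3 × 7^1 × 29^1
d(1624) = (3+1) × (1+1) × (1+1) = 16

16 divisors


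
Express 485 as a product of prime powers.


485 / 5 = 97
97 / 97 = 1
485 = 5 × 97


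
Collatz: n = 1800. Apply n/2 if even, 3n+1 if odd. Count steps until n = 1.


1800 → 900 → 450 → 225 → 676 → 338 → 169 → 508 → 254 → 127 → 382 → 191 → 574 → 287 → 862 → 431 → 1294 → 647 → 1942 → 971 → 2914 → 1457 → 4372 → 2186 → 1093 → 3280 → 1640 → 820 → 410 → 205 → 616 → 308 → 154 → 77 → 232 → 116 → 58 → 29 → 88 → 44 → 22 → 11 → 34 → 17 → 52 → 26 → 13 → 40 → 20 → 10 → 5 → 16 → 8 → 4 → 2 → 1
Total steps = 55

55 steps


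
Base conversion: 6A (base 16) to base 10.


6A (base 16) = 106 (decimal)
106 (decimal) = 106 (base 10)
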